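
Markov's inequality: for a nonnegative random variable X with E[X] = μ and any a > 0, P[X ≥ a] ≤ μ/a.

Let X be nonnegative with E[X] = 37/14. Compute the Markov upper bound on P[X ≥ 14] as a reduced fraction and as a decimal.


μ = E[X] = 37/14, a = 14.
Markov: P[X ≥ 14] ≤ μ/a = (37/14)/14 = 37/196.
Numerically: ≈ 0.18878.
(Since a = 14 > μ = 2.64286, the bound 37/196 is < 1 and informative.)

P[X ≥ 14] ≤ 37/196 ≈ 0.18878.


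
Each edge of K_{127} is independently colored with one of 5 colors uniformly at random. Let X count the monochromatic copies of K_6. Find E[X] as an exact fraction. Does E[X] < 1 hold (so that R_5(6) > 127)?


E[X] = C(127, 6) · 5^{1 − 15} = 5169379425 · 5^{−14} = 5169379425/6103515625.
As a reduced fraction: E[X] = 206775177/244140625 ≈ 0.8469511.
Is E[X] < 1? YES.
Since E[X] < 1, there exists a 5-coloring of K_{127} with no monochromatic K_6; hence R_5(6) > 127.

E[X] = 206775177/244140625 ≈ 0.8469511; E[X] < 1, so R_5(6) > 127.


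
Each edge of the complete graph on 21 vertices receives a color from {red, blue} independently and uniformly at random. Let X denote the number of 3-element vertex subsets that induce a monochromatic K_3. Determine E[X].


Let X = Σ_S X_S over the C(21, 3) = 1330 subsets S of size 3, where X_S = 1 if the K_3 on S is monochromatic.
For a fixed S, the K_3 on S has C(3, 2) = 3 edges. P[all 3 edges red] = (1/2)^3, and likewise for blue, so P[monochromatic] = 2·(1/2)^3 = 2^{1 − 3} = 1/4.
By linearity of expectation: E[X] = C(21, 3) · 2^{1 − 3} = 1330 · 1/4 = 665/2.
Numerically: E[X] ≈ 332.500000.

E[X] = C(21,3)·2^(1−C(3,2)) = 665/2 ≈ 332.500000.


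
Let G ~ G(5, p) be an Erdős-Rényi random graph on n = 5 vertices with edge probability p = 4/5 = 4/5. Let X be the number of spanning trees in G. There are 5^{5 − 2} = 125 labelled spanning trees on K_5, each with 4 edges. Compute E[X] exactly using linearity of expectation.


K_5 has 5^{5 − 2} = 125 labelled spanning trees.
For each such spanning tree H, let X_H = 1 if all 4 edges of H are present in G. Then P[X_H = 1] = p^{4} = (4/5)^{4} = 256/625.
By linearity of expectation: E[X] = Σ_H E[X_H] = 125 · p^{4} = 125 · 256/625 = 256/5.
Numerically: E[X] ≈ 51.2.

E[X] = 125 · (4/5)^{4} = 256/5 ≈ 51.2.


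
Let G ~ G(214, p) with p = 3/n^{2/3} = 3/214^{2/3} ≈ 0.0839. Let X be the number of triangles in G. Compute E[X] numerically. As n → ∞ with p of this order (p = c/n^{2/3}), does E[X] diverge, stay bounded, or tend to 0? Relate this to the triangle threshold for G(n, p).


Number of potential triangles: C(214, 3) = 1610564.
Each occurs with probability p³ ≈ (0.0839)³ ≈ 5.89571e-04.
By linearity: E[X] = C(214, 3)·p³ ≈ 1610564 · 5.89571e-04 ≈ 949.542.
Since α = 2/3 < 1, p = c/n^{2/3} ≫ 1/n is above the triangle threshold p ~ 1/n. Asymptotically E[X] ~ (c³/6)·n^{3(1−α)} = (3³/6)·n^{1} → ∞; triangles are abundant w.h.p.

E[X] ≈ 949.542; in regime p = Θ(1/n^{2/3}) E[X] diverges (above the triangle threshold p ~ 1/n).


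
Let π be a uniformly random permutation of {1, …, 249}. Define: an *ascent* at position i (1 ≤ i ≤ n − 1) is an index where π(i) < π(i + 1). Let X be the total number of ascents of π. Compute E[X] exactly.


Write X = Σ X_I over i = 1, …, 248, with X_I the indicator of one ascent.
There are 248 indicators.
For each fixed i, the pair (π(i), π(i+1)) is a uniformly random ordered pair of distinct values from {1, …, 249}; by symmetry P[π(i) < π(i+1)] = 1/2.
By linearity: E[X] = 248 · (1/2) = (249 − 1) · (1/2) = 124 ≈ 124.00000.

E[X] = 124 = 124.00000.


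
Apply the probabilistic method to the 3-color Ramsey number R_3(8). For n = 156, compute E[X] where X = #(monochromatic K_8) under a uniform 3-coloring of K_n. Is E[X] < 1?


E[X] = C(156, 8) · 3^{1 − 28} = 7248464019225 · 3^{−27} = 7248464019225/7625597484987.
As a reduced fraction: E[X] = 805384891025/847288609443 ≈ 0.95054.
Is E[X] < 1? YES.
Since E[X] < 1, there exists a 3-coloring of K_{156} with no monochromatic K_8; hence R_3(8) > 156.

E[X] = 805384891025/847288609443 ≈ 0.95054; E[X] < 1, so R_3(8) > 156.


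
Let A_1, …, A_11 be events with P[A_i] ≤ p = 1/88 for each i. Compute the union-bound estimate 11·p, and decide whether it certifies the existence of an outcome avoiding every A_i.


Union bound: P[∪_{i=1}^{11} A_i] ≤ Σ_i P[A_i] ≤ 11·p = 11·(1/88) = 1/8.
Numerically: 1/8 ≈ 0.1250000.
Is 1/8 < 1? YES.
Since P[∪ A_i] ≤ 1/8 < 1, the complement has P[∩ A_i^c] ≥ 1 − 1/8 = 7/8 > 0, so some outcome avoids every A_i.

11·p = 1/8 ≈ 0.1250000; existence CERTIFIED by the union bound.


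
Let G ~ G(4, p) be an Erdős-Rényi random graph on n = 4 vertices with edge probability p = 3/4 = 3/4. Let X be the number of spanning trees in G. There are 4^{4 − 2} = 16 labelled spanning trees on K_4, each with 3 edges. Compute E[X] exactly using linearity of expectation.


K_4 has 4^{4 − 2} = 16 labelled spanning trees.
For each such spanning tree H, let X_H = 1 if all 3 edges of H are present in G. Then P[X_H = 1] = p^{3} = (3/4)^{3} = 27/64.
By linearity of expectation: E[X] = Σ_H E[X_H] = 16 · p^{3} = 16 · 27/64 = 27/4.
Numerically: E[X] ≈ 6.75.

E[X] = 16 · (3/4)^{3} = 27/4 ≈ 6.75.


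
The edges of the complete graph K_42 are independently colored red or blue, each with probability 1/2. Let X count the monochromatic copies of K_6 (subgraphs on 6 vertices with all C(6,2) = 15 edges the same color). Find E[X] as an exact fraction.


Let X = Σ_S X_S over the C(42, 6) = 5245786 subsets S of size 6, where X_S = 1 if the K_6 on S is monochromatic.
For a fixed S, the K_6 on S has C(6, 2) = 15 edges. P[all 15 edges red] = (1/2)^15, and likewise for blue, so P[monochromatic] = 2·(1/2)^15 = 2^{1 − 15} = 1/16384.
By linearity of expectation: E[X] = C(42, 6) · 2^{1 − 15} = 5245786 · 1/16384 = 2622893/8192.
Numerically: E[X] ≈ 320.177368.

E[X] = C(42,6)·2^(1−C(6,2)) = 2622893/8192 ≈ 320.177368.


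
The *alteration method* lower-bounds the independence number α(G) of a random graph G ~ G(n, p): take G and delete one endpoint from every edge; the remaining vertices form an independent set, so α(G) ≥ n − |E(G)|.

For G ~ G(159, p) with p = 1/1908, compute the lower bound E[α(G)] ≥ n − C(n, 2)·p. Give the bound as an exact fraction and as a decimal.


E[|E(G)|] = C(159, 2)·p = 12561 · (1/1908) = 79/12.
E[α(G)] ≥ n − E[|E(G)|] = 159 − 79/12 = 1829/12.
Numerically: ≈ 152.41667.
(This is only a lower bound; the true E[α(G)] may be larger.)

E[α(G)] ≥ 1829/12 ≈ 152.41667.


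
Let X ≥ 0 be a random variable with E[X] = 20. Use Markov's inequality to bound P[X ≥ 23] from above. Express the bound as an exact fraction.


μ = E[X] = 20, a = 23.
Markov: P[X ≥ 23] ≤ μ/a = (20)/23 = 20/23.
Numerically: ≈ 0.8696.
(Since a = 23 > μ = 20.0000, the bound 20/23 is < 1 and informative.)

P[X ≥ 23] ≤ 20/23 ≈ 0.8696.


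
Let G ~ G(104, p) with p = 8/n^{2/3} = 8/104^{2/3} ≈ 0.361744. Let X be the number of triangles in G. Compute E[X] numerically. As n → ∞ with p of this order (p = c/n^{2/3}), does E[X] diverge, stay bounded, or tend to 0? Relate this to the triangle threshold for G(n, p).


Number of potential triangles: C(104, 3) = 182104.
Each occurs with probability p³ ≈ (0.361744)³ ≈ 4.73372781e-02.
By linearity: E[X] = C(104, 3)·p³ ≈ 182104 · 4.73372781e-02 ≈ 8620.307692.
Since α = 2/3 < 1, p = c/n^{2/3} ≫ 1/n is above the triangle threshold p ~ 1/n. Asymptotically E[X] ~ (c³/6)·n^{3(1−α)} = (8³/6)·n^{1} → ∞; triangles are abundant w.h.p.

E[X] ≈ 8620.307692; in regime p = Θ(1/n^{2/3}) E[X] diverges (above the triangle threshold p ~ 1/n).


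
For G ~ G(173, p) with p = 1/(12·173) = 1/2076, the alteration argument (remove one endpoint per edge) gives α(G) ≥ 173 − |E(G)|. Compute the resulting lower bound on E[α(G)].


E[|E(G)|] = C(173, 2)·p = 14878 · (1/2076) = 43/6.
E[α(G)] ≥ n − E[|E(G)|] = 173 − 43/6 = 995/6.
Numerically: ≈ 165.83333.
(This is only a lower bound; the true E[α(G)] may be larger.)

E[α(G)] ≥ 995/6 ≈ 165.83333.


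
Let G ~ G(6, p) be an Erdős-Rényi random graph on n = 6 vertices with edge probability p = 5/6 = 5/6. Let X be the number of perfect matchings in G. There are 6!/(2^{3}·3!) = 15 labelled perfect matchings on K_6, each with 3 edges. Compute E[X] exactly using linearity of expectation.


K_6 has 6!/(2^{3}·3!) = 15 labelled perfect matchings.
For each such perfect matching H, let X_H = 1 if all 3 edges of H are present in G. Then P[X_H = 1] = p^{3} = (5/6)^{3} = 125/216.
Summing the indicators: E[X] = Σ_H E[X_H] = 15 · p^{3} = 15 · 125/216 = 625/72.
Numerically: E[X] ≈ 8.681.

E[X] = 15 · (5/6)^{3} = 625/72 ≈ 8.681.


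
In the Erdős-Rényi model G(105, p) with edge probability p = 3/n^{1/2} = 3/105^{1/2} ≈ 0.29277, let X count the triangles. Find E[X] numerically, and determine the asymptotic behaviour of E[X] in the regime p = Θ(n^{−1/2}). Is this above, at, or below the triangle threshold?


Number of potential triangles: C(105, 3) = 187460.
Each occurs with probability p³ ≈ (0.29277)³ ≈ 2.5094573e-02.
By linearity: E[X] = C(105, 3)·p³ ≈ 187460 · 2.5094573e-02 ≈ 4704.22871.
Since α = 1/2 < 1, p = c/n^{1/2} ≫ 1/n is above the triangle threshold p ~ 1/n. Asymptotically E[X] ~ (c³/6)·n^{3(1−α)} = (3³/6)·n^{1.5} → ∞; triangles are abundant w.h.p.

E[X] ≈ 4704.22871; in regime p = Θ(1/n^{1/2}) E[X] diverges (above the triangle threshold p ~ 1/n).


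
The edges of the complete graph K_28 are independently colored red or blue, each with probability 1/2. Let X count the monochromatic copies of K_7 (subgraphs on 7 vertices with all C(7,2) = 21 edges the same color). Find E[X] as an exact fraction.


Let X = Σ_S X_S over the C(28, 7) = 1184040 subsets S of size 7, where X_S = 1 if the K_7 on S is monochromatic.
For a fixed S, the K_7 on S has C(7, 2) = 21 edges. P[all 21 edges red] = (1/2)^21, and likewise for blue, so P[monochromatic] = 2·(1/2)^21 = 2^{1 − 21} = 1/1048576.
By linearity: E[X] = C(28, 7) · 2^{1 − 21} = 1184040 · 1/1048576 = 148005/131072.
Numerically: E[X] ≈ 1.12919.

E[X] = C(28,7)·2^(1−C(7,2)) = 148005/131072 ≈ 1.12919.


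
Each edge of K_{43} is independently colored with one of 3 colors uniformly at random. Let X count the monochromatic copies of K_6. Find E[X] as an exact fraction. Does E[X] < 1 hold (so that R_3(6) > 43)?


E[X] = C(43, 6) · 3^{1 − 15} = 6096454 · 3^{−14} = 6096454/4782969.
As a reduced fraction: E[X] = 6096454/4782969 ≈ 1.2746.
Is E[X] < 1? NO.
Since E[X] ≥ 1, the first-moment bound is inconclusive at n = 43; it does NOT by itself certify R_3(6) > 43.

E[X] = 6096454/4782969 ≈ 1.2746; E[X] ≥ 1; first-moment method inconclusive here.


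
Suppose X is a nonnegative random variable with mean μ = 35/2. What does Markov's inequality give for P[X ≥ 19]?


μ = E[X] = 35/2, a = 19.
Markov: P[X ≥ 19] ≤ μ/a = (35/2)/19 = 35/38.
Numerically: ≈ 0.921.
(Since a = 19 > μ = 17.500, the bound 35/38 is < 1 and informative.)

P[X ≥ 19] ≤ 35/38 ≈ 0.921.


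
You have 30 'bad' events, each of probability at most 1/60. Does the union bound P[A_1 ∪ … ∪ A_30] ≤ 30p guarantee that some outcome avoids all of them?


Union bound: P[∪_{i=1}^{30} A_i] ≤ Σ_i P[A_i] ≤ 30·p = 30·(1/60) = 1/2.
Numerically: 1/2 ≈ 0.5000000.
Is 1/2 < 1? YES.
Since P[∪ A_i] ≤ 1/2 < 1, the complement has P[∩ A_i^c] ≥ 1 − 1/2 = 1/2 > 0, so some outcome avoids every A_i.

30·p = 1/2 ≈ 0.5000000; existence CERTIFIED by the union bound.


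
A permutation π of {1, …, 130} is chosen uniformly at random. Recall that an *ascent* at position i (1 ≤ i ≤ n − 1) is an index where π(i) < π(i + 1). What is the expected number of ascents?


Write X = Σ X_I over i = 1, …, 129, with X_I the indicator of one ascent.
There are 129 indicators.
For each fixed i, the pair (π(i), π(i+1)) is a uniformly random ordered pair of distinct values from {1, …, 130}; by symmetry P[π(i) < π(i+1)] = 1/2.
By linearity: E[X] = 129 · (1/2) = (130 − 1) · (1/2) = 129/2 ≈ 64.500000.

E[X] = 129/2 = 64.500000.


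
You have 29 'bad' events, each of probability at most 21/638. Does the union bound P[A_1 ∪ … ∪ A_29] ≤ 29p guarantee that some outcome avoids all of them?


Union bound: P[∪_{i=1}^{29} A_i] ≤ Σ_i P[A_i] ≤ 29·p = 29·(21/638) = 21/22.
Numerically: 21/22 ≈ 0.9545455.
Is 21/22 < 1? YES.
Since P[∪ A_i] ≤ 21/22 < 1, the complement has P[∩ A_i^c] ≥ 1 − 21/22 = 1/22 > 0, so some outcome avoids every A_i.

29·p = 21/22 ≈ 0.9545455; existence CERTIFIED by the union bound.


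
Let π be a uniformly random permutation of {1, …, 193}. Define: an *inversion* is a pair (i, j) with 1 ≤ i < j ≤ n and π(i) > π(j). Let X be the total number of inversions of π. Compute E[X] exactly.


Write X = Σ X_I over the C(193, 2) = 18528 pairs i < j, with X_I the indicator of one inversion.
There are 18528 indicators.
For each fixed pair i < j, the values π(i) and π(j) are two distinct elements of {1, …, 193} in uniformly random order; by symmetry P[π(i) > π(j)] = 1/2.
By linearity: E[X] = 18528 · (1/2) = C(193, 2) · (1/2) = 18528/2 = 9264 ≈ 9264.000000.

E[X] = 9264 = 9264.000000.


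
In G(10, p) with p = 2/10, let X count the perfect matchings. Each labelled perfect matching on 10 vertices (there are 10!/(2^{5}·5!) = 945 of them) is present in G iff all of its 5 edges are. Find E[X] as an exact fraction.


K_10 has 10!/(2^{5}·5!) = 945 labelled perfect matchings.
For each such perfect matching H, let X_H = 1 if all 5 edges of H are present in G. Then P[X_H = 1] = p^{5} = (1/5)^{5} = 1/3125.
By linearity: E[X] = Σ_H E[X_H] = 945 · p^{5} = 945 · 1/3125 = 189/625.
Numerically: E[X] ≈ 0.3024.

E[X] = 945 · (1/5)^{5} = 189/625 ≈ 0.3024.


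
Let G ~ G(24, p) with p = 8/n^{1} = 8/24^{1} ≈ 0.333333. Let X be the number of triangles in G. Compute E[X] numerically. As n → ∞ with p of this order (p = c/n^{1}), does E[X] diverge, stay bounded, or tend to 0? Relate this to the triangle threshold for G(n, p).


Number of potential triangles: C(24, 3) = 2024.
Each occurs with probability p³ ≈ (0.333333)³ ≈ 3.70370370e-02.
By linearity: E[X] = C(24, 3)·p³ ≈ 2024 · 3.70370370e-02 ≈ 74.962963.
Here α = 1, so p = 8/n is exactly at the triangle threshold p ~ 1/n. Asymptotically E[X] → c³/6 = 8³/6 = 256/3 ≈ 85.333333, a bounded constant. In this regime the triangle count is asymptotically Poisson(c³/6).

E[X] ≈ 74.962963; in regime p = Θ(1/n^{1}) E[X] stays bounded (at the triangle threshold p ~ 1/n).


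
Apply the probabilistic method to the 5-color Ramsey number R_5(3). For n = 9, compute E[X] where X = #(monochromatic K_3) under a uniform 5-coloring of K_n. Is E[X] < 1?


E[X] = C(9, 3) · 5^{1 − 3} = 84 · 5^{−2} = 84/25.
As a reduced fraction: E[X] = 84/25 ≈ 3.36000.
Is E[X] < 1? NO.
Since E[X] ≥ 1, the first-moment bound is inconclusive at n = 9; it does NOT by itself certify R_5(3) > 9.

E[X] = 84/25 ≈ 3.36000; E[X] ≥ 1; first-moment method inconclusive here.


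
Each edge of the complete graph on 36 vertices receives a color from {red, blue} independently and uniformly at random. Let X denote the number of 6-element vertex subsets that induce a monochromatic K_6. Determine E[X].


Let X = Σ_S X_S over the C(36, 6) = 1947792 subsets S of size 6, where X_S = 1 if the K_6 on S is monochromatic.
For a fixed S, the K_6 on S has C(6, 2) = 15 edges. P[all 15 edges red] = (1/2)^15, and likewise for blue, so P[monochromatic] = 2·(1/2)^15 = 2^{1 − 15} = 1/16384.
By linearity of expectation: E[X] = C(36, 6) · 2^{1 − 15} = 1947792 · 1/16384 = 121737/1024.
Numerically: E[X] ≈ 118.88379.

E[X] = C(36,6)·2^(1−C(6,2)) = 121737/1024 ≈ 118.88379.


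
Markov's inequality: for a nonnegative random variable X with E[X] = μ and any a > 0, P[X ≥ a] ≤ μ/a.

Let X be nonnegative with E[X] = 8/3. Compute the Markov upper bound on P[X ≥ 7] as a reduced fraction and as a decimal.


μ = E[X] = 8/3, a = 7.
Markov: P[X ≥ 7] ≤ μ/a = (8/3)/7 = 8/21.
Numerically: ≈ 0.3810.
(Since a = 7 > μ = 2.6667, the bound 8/21 is < 1 and informative.)

P[X ≥ 7] ≤ 8/21 ≈ 0.3810.


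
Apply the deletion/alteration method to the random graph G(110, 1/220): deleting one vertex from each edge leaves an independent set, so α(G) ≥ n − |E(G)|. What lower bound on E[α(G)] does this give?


E[|E(G)|] = C(110, 2)·p = 5995 · (1/220) = 109/4.
E[α(G)] ≥ n − E[|E(G)|] = 110 − 109/4 = 331/4.
Numerically: ≈ 82.750000.
(This is only a lower bound; the true E[α(G)] may be larger.)

E[α(G)] ≥ 331/4 ≈ 82.750000.


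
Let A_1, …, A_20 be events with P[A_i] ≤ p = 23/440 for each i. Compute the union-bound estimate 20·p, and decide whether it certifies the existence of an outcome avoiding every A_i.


Union bound: P[∪_{i=1}^{20} A_i] ≤ Σ_i P[A_i] ≤ 20·p = 20·(23/440) = 23/22.
Numerically: 23/22 ≈ 1.0455.
Is 23/22 < 1? NO.
Since the bound 23/22 is ≥ 1, the union bound is uninformative here; it does NOT by itself certify existence.

20·p = 23/22 ≈ 1.0455; existence NOT certified by the union bound.


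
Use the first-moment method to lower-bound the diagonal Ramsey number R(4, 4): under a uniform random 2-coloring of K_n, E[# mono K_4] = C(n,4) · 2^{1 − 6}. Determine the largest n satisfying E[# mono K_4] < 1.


We need C(n, 4) · 2^{1 − 6} < 1, i.e. C(n, 4) < 2^{6 − 1} = 32.
Check values of n near the boundary:
  n = 5: C(5, 4) = 5; 5 < 32? YES
  n = 6: C(6, 4) = 15; 15 < 32? YES
  n = 7: C(7, 4) = 35; 35 < 32? NO
  n = 8: C(8, 4) = 70; 70 < 32? NO
The largest n with C(n, 4) < 32 is n = 6 (where E[X] = 15/32 ≈ 0.4687500). Hence R(4, 4) > 6, i.e. R(4, 4) ≥ 7.

Largest n = 6; hence R(4, 4) > 6.


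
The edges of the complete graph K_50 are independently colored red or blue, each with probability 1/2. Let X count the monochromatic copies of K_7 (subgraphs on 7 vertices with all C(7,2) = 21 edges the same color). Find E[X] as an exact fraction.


Let X = Σ_S X_S over the C(50, 7) = 99884400 subsets S of size 7, where X_S = 1 if the K_7 on S is monochromatic.
For a fixed S, the K_7 on S has C(7, 2) = 21 edges. P[all 21 edges red] = (1/2)^21, and likewise for blue, so P[monochromatic] = 2·(1/2)^21 = 2^{1 − 21} = 1/1048576.
Summing: E[X] = C(50, 7) · 2^{1 − 21} = 99884400 · 1/1048576 = 6242775/65536.
Numerically: E[X] ≈ 95.257187.

E[X] = C(50,7)·2^(1−C(7,2)) = 6242775/65536 ≈ 95.257187.


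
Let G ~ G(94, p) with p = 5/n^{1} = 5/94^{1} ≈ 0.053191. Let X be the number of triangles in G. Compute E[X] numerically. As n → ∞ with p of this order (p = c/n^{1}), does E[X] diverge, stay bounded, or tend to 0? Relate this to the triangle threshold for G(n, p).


Number of potential triangles: C(94, 3) = 134044.
Each occurs with probability p³ ≈ (0.053191)³ ≈ 1.5049652e-04.
By linearity: E[X] = C(94, 3)·p³ ≈ 134044 · 1.5049652e-04 ≈ 20.17316.
Here α = 1, so p = 5/n is exactly at the triangle threshold p ~ 1/n. Asymptotically E[X] → c³/6 = 5³/6 = 125/6 ≈ 20.83333, a bounded constant. In this regime the triangle count is asymptotically Poisson(c³/6).

E[X] ≈ 20.17316; in regime p = Θ(1/n^{1}) E[X] stays bounded (at the triangle threshold p ~ 1/n).


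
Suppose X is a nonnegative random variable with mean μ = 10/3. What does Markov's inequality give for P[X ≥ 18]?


μ = E[X] = 10/3, a = 18.
Markov: P[X ≥ 18] ≤ μ/a = (10/3)/18 = 5/27.
Numerically: ≈ 0.185185.
(Since a = 18 > μ = 3.333333, the bound 5/27 is < 1 and informative.)

P[X ≥ 18] ≤ 5/27 ≈ 0.185185.


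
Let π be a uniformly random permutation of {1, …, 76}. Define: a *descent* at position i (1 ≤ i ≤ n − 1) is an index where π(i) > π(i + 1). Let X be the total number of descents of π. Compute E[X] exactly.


Write X = Σ X_I over i = 1, …, 75, with X_I the indicator of one descent.
There are 75 indicators.
For each fixed i, the pair (π(i), π(i+1)) is a uniformly random ordered pair of distinct values from {1, …, 76}; by symmetry P[π(i) > π(i+1)] = 1/2.
By linearity: E[X] = 75 · (1/2) = (76 − 1) · (1/2) = 75/2 ≈ 37.500000.

E[X] = 75/2 = 37.500000.


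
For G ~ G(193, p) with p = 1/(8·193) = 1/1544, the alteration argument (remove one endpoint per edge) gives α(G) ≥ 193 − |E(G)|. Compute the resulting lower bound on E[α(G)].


E[|E(G)|] = C(193, 2)·p = 18528 · (1/1544) = 12.
E[α(G)] ≥ n − E[|E(G)|] = 193 − 12 = 181.
Numerically: ≈ 181.0000.
(This is only a lower bound; the true E[α(G)] may be larger.)

E[α(G)] ≥ 181 ≈ 181.0000.


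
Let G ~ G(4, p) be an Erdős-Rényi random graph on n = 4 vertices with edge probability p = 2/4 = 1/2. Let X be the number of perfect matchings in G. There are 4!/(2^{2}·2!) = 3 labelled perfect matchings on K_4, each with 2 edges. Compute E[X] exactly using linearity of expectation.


K_4 has 4!/(2^{2}·2!) = 3 labelled perfect matchings.
For each such perfect matching H, let X_H = 1 if all 2 edges of H are present in G. Then P[X_H = 1] = p^{2} = (1/2)^{2} = 1/4.
Summing the indicators: E[X] = Σ_H E[X_H] = 3 · p^{2} = 3 · 1/4 = 3/4.
Numerically: E[X] ≈ 0.75.

E[X] = 3 · (1/2)^{2} = 3/4 ≈ 0.75.


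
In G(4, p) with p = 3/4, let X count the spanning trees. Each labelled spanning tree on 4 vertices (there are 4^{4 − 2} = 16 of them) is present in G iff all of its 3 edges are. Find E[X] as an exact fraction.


K_4 has 4^{4 − 2} = 16 labelled spanning trees.
For each such spanning tree H, let X_H = 1 if all 3 edges of H are present in G. Then P[X_H = 1] = p^{3} = (3/4)^{3} = 27/64.
Summing the indicators: E[X] = Σ_H E[X_H] = 16 · p^{3} = 16 · 27/64 = 27/4.
Numerically: E[X] ≈ 6.75.

E[X] = 16 · (3/4)^{3} = 27/4 ≈ 6.75.


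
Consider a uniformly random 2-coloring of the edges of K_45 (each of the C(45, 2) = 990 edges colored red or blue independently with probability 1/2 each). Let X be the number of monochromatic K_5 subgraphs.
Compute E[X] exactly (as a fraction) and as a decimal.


Let X = Σ_S X_S over the C(45, 5) = 1221759 subsets S of size 5, where X_S = 1 if the K_5 on S is monochromatic.
For a fixed S, the K_5 on S has C(5, 2) = 10 edges. P[all 10 edges red] = (1/2)^10, and likewise for blue, so P[monochromatic] = 2·(1/2)^10 = 2^{1 − 10} = 1/512.
Summing: E[X] = C(45, 5) · 2^{1 − 10} = 1221759 · 1/512 = 1221759/512.
Numerically: E[X] ≈ 2386.2480.

E[X] = C(45,5)·2^(1−C(5,2)) = 1221759/512 ≈ 2386.2480.


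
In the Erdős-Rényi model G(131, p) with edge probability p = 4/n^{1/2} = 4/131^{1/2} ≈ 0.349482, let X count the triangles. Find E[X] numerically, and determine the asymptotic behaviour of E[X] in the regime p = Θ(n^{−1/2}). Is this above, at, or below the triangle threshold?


Number of potential triangles: C(131, 3) = 366145.
Each occurs with probability p³ ≈ (0.349482)³ ≈ 4.26847783e-02.
By linearity: E[X] = C(131, 3)·p³ ≈ 366145 · 4.26847783e-02 ≈ 15628.818166.
Since α = 1/2 < 1, p = c/n^{1/2} ≫ 1/n is above the triangle threshold p ~ 1/n. Asymptotically E[X] ~ (c³/6)·n^{3(1−α)} = (4³/6)·n^{1.5} → ∞; triangles are abundant w.h.p.

E[X] ≈ 15628.818166; in regime p = Θ(1/n^{1/2}) E[X] diverges (above the triangle threshold p ~ 1/n).


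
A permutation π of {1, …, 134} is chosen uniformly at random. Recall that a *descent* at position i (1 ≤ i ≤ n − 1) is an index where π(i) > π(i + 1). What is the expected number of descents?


Write X = Σ X_I over i = 1, …, 133, with X_I the indicator of one descent.
There are 133 indicators.
For each fixed i, the pair (π(i), π(i+1)) is a uniformly random ordered pair of distinct values from {1, …, 134}; by symmetry P[π(i) > π(i+1)] = 1/2.
By linearity: E[X] = 133 · (1/2) = (134 − 1) · (1/2) = 133/2 ≈ 66.50000.

E[X] = 133/2 = 66.50000.


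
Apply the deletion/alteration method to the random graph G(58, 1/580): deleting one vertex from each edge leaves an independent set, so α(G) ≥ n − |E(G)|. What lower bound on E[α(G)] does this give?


E[|E(G)|] = C(58, 2)·p = 1653 · (1/580) = 57/20.
E[α(G)] ≥ n − E[|E(G)|] = 58 − 57/20 = 1103/20.
Numerically: ≈ 55.150.
(This is only a lower bound; the true E[α(G)] may be larger.)

E[α(G)] ≥ 1103/20 ≈ 55.150.


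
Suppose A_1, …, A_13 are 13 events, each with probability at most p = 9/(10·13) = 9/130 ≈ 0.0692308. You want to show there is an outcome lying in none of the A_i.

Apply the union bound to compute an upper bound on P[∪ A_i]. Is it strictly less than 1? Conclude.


Union bound: P[∪_{i=1}^{13} A_i] ≤ Σ_i P[A_i] ≤ 13·p = 13·(9/130) = 9/10.
Numerically: 9/10 ≈ 0.9000000.
Is 9/10 < 1? YES.
Since P[∪ A_i] ≤ 9/10 < 1, the complement has P[∩ A_i^c] ≥ 1 − 9/10 = 1/10 > 0, so some outcome avoids every A_i.

13·p = 9/10 ≈ 0.9000000; existence CERTIFIED by the union bound.


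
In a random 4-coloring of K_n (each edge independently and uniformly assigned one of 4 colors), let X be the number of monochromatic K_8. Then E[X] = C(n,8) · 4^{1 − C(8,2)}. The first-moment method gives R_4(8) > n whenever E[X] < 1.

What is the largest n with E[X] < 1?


We need C(n, 8) · 4^{1 − 28} < 1, i.e. C(n, 8) < 4^{28 − 1} = 18014398509481984.
Check values of n near the boundary:
  n = 404: C(404, 8) = 16415071523485570; 16415071523485570 < 18014398509481984? YES
  n = 405: C(405, 8) = 16745853821188050; 16745853821188050 < 18014398509481984? YES
  n = 406: C(406, 8) = 17082453897995850; 17082453897995850 < 18014398509481984? YES
  n = 407: C(407, 8) = 17424959239309050; 17424959239309050 < 18014398509481984? YES
  n = 408: C(408, 8) = 17773458424095231; 17773458424095231 < 18014398509481984? YES
  n = 409: C(409, 8) = 18128041135797879; 18128041135797879 < 18014398509481984? NO
  n = 410: C(410, 8) = 18488798173326195; 18488798173326195 < 18014398509481984? NO
The largest n with C(n, 8) < 18014398509481984 is n = 408 (where E[X] = 17773458424095231/18014398509481984 ≈ 0.9866). Hence R_4(8) > 408, i.e. R_4(8) ≥ 409.

Largest n = 408; hence R_4(8) > 408.


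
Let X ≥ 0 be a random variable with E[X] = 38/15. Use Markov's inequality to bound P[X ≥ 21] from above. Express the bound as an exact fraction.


μ = E[X] = 38/15, a = 21.
Markov: P[X ≥ 21] ≤ μ/a = (38/15)/21 = 38/315.
Numerically: ≈ 0.120635.
(Since a = 21 > μ = 2.533333, the bound 38/315 is < 1 and informative.)

P[X ≥ 21] ≤ 38/315 ≈ 0.120635.


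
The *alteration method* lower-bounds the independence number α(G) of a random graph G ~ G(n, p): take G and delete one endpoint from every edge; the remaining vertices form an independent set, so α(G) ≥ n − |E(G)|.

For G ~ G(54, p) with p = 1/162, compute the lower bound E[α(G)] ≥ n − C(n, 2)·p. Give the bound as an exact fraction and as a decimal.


E[|E(G)|] = C(54, 2)·p = 1431 · (1/162) = 53/6.
E[α(G)] ≥ n − E[|E(G)|] = 54 − 53/6 = 271/6.
Numerically: ≈ 45.166667.
(This is only a lower bound; the true E[α(G)] may be larger.)

E[α(G)] ≥ 271/6 ≈ 45.166667.


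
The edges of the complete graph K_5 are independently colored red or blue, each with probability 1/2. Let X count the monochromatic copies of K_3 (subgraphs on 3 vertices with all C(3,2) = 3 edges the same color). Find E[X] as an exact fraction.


Let X = Σ_S X_S over the C(5, 3) = 10 subsets S of size 3, where X_S = 1 if the K_3 on S is monochromatic.
For a fixed S, the K_3 on S has C(3, 2) = 3 edges. P[all 3 edges red] = (1/2)^3, and likewise for blue, so P[monochromatic] = 2·(1/2)^3 = 2^{1 − 3} = 1/4.
By linearity: E[X] = C(5, 3) · 2^{1 − 3} = 10 · 1/4 = 5/2.
Numerically: E[X] ≈ 2.500000.

E[X] = C(5,3)·2^(1−C(3,2)) = 5/2 ≈ 2.500000.


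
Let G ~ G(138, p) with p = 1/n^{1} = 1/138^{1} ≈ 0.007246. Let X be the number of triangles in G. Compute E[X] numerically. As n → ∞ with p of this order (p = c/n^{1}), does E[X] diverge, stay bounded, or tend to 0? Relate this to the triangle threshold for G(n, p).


Number of potential triangles: C(138, 3) = 428536.
Each occurs with probability p³ ≈ (0.007246)³ ≈ 3.805071e-07.
By linearity: E[X] = C(138, 3)·p³ ≈ 428536 · 3.805071e-07 ≈ 0.1631.
Here α = 1, so p = 1/n is exactly at the triangle threshold p ~ 1/n. Asymptotically E[X] → c³/6 = 1³/6 = 1/6 ≈ 0.1667, a bounded constant. In this regime the triangle count is asymptotically Poisson(c³/6).

E[X] ≈ 0.1631; in regime p = Θ(1/n^{1}) E[X] stays bounded (at the triangle threshold p ~ 1/n).


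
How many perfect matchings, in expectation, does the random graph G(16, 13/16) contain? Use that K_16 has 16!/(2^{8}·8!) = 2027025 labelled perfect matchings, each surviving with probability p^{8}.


K_16 has 16!/(2^{8}·8!) = 2027025 labelled perfect matchings.
For each such perfect matching H, let X_H = 1 if all 8 edges of H are present in G. Then P[X_H = 1] = p^{8} = (13/16)^{8} = 815730721/4294967296.
Summing the indicators: E[X] = Σ_H E[X_H] = 2027025 · p^{8} = 2027025 · 815730721/4294967296 = 1653506564735025/4294967296.
Numerically: E[X] ≈ 3.8499e+05.

E[X] = 2027025 · (13/16)^{8} = 1653506564735025/4294967296 ≈ 3.8499e+05.


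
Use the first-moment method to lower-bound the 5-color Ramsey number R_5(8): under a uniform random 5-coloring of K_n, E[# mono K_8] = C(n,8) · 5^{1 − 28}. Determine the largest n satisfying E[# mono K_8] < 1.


We need C(n, 8) · 5^{1 − 28} < 1, i.e. C(n, 8) < 5^{28 − 1} = 7450580596923828125.
Check values of n near the boundary:
  n = 862: C(862, 8) = 7317951015318931845; 7317951015318931845 < 7450580596923828125? YES
  n = 863: C(863, 8) = 7386423071602617757; 7386423071602617757 < 7450580596923828125? YES
  n = 864: C(864, 8) = 7455455062926006708; 7455455062926006708 < 7450580596923828125? NO
  n = 865: C(865, 8) = 7525050909487743060; 7525050909487743060 < 7450580596923828125? NO
The largest n with C(n, 8) < 7450580596923828125 is n = 863 (where E[X] = 7386423071602617757/7450580596923828125 ≈ 0.9913889). Hence R_5(8) > 863, i.e. R_5(8) ≥ 864.

Largest n = 863; hence R_5(8) > 863.


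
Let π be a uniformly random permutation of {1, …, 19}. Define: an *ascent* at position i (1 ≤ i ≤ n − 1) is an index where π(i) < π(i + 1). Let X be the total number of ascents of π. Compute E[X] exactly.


Write X = Σ X_I over i = 1, …, 18, with X_I the indicator of one ascent.
There are 18 indicators.
For each fixed i, the pair (π(i), π(i+1)) is a uniformly random ordered pair of distinct values from {1, …, 19}; by symmetry P[π(i) < π(i+1)] = 1/2.
By linearity: E[X] = 18 · (1/2) = (19 − 1) · (1/2) = 9 ≈ 9.000.

E[X] = 9 = 9.000.


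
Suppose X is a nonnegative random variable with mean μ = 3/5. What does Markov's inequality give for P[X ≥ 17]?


μ = E[X] = 3/5, a = 17.
Markov: P[X ≥ 17] ≤ μ/a = (3/5)/17 = 3/85.
Numerically: ≈ 0.035294.
(Since a = 17 > μ = 0.600000, the bound 3/85 is < 1 and informative.)

P[X ≥ 17] ≤ 3/85 ≈ 0.035294.


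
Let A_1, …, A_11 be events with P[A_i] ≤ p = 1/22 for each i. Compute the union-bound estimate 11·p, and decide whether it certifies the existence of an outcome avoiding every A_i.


Union bound: P[∪_{i=1}^{11} A_i] ≤ Σ_i P[A_i] ≤ 11·p = 11·(1/22) = 1/2.
Numerically: 1/2 ≈ 0.500000.
Is 1/2 < 1? YES.
Since P[∪ A_i] ≤ 1/2 < 1, the complement has P[∩ A_i^c] ≥ 1 − 1/2 = 1/2 > 0, so some outcome avoids every A_i.

11·p = 1/2 ≈ 0.500000; existence CERTIFIED by the union bound.


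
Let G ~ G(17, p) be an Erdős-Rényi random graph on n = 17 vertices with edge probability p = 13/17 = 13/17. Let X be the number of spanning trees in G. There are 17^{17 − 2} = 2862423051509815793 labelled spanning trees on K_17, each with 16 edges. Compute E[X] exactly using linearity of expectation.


K_17 has 17^{17 − 2} = 2862423051509815793 labelled spanning trees.
For each such spanning tree H, let X_H = 1 if all 16 edges of H are present in G. Then P[X_H = 1] = p^{16} = (13/17)^{16} = 665416609183179841/48661191875666868481.
Summing the indicators: E[X] = Σ_H E[X_H] = 2862423051509815793 · p^{16} = 2862423051509815793 · 665416609183179841/48661191875666868481 = 665416609183179841/17.
Numerically: E[X] ≈ 3.9142e+16.

E[X] = 2862423051509815793 · (13/17)^{16} = 665416609183179841/17 ≈ 3.9142e+16.


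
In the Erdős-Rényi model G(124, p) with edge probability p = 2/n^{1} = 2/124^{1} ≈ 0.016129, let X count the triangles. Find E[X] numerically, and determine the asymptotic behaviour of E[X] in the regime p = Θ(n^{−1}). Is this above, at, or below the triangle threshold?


Number of potential triangles: C(124, 3) = 310124.
Each occurs with probability p³ ≈ (0.016129)³ ≈ 4.19589809e-06.
By linearity: E[X] = C(124, 3)·p³ ≈ 310124 · 4.19589809e-06 ≈ 1.301249.
Here α = 1, so p = 2/n is exactly at the triangle threshold p ~ 1/n. Asymptotically E[X] → c³/6 = 2³/6 = 4/3 ≈ 1.333333, a bounded constant. In this regime the triangle count is asymptotically Poisson(c³/6).

E[X] ≈ 1.301249; in regime p = Θ(1/n^{1}) E[X] stays bounded (at the triangle threshold p ~ 1/n).


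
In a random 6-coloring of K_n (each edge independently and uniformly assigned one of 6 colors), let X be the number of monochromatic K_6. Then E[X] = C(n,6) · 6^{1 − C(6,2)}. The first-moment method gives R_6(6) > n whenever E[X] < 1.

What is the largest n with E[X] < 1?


We need C(n, 6) · 6^{1 − 15} < 1, i.e. C(n, 6) < 6^{15 − 1} = 78364164096.
Check values of n near the boundary:
  n = 195: C(195, 6) = 70656049360; 70656049360 < 78364164096? YES
  n = 196: C(196, 6) = 72887293024; 72887293024 < 78364164096? YES
  n = 197: C(197, 6) = 75176946208; 75176946208 < 78364164096? YES
  n = 198: C(198, 6) = 77526225777; 77526225777 < 78364164096? YES
  n = 199: C(199, 6) = 79936367511; 79936367511 < 78364164096? NO
The largest n with C(n, 6) < 78364164096 is n = 198 (where E[X] = 25842075259/26121388032 ≈ 0.989). Hence R_6(6) > 198, i.e. R_6(6) ≥ 199.

Largest n = 198; hence R_6(6) > 198.


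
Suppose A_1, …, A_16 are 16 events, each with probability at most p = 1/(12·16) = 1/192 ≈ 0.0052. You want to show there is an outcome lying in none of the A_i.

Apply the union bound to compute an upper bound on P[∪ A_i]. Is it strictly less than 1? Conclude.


Union bound: P[∪_{i=1}^{16} A_i] ≤ Σ_i P[A_i] ≤ 16·p = 16·(1/192) = 1/12.
Numerically: 1/12 ≈ 0.0833.
Is 1/12 < 1? YES.
Since P[∪ A_i] ≤ 1/12 < 1, the complement has P[∩ A_i^c] ≥ 1 − 1/12 = 11/12 > 0, so some outcome avoids every A_i.

16·p = 1/12 ≈ 0.0833; existence CERTIFIED by the union bound.


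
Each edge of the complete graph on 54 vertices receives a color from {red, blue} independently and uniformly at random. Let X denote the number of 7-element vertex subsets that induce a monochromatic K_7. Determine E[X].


Let X = Σ_S X_S over the C(54, 7) = 177100560 subsets S of size 7, where X_S = 1 if the K_7 on S is monochromatic.
For a fixed S, the K_7 on S has C(7, 2) = 21 edges. P[all 21 edges red] = (1/2)^21, and likewise for blue, so P[monochromatic] = 2·(1/2)^21 = 2^{1 − 21} = 1/1048576.
By linearity: E[X] = C(54, 7) · 2^{1 − 21} = 177100560 · 1/1048576 = 11068785/65536.
Numerically: E[X] ≈ 168.89626.

E[X] = C(54,7)·2^(1−C(7,2)) = 11068785/65536 ≈ 168.89626.


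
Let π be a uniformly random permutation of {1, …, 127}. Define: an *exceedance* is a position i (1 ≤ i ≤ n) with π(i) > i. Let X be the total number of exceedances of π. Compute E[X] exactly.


Write X = Σ_{i=1}^{127} X_i, where X_i = 1_{π(i) > i}.
For each fixed i, π(i) is uniform over {1, …, 127} (marginal of a uniform permutation), so P[π(i) > i] = (n − i)/n. Summing: Σ_{i=1}^{127} (n − i)/n = (0 + 1 + … + 126)/127 = 127(127 − 1)/(2·127) = (127 − 1)/2.
Hence E[X] = Σ_{i=1}^{127} (127 − i)/127 = 63 ≈ 63.0000.

E[X] = 63 = 63.0000.


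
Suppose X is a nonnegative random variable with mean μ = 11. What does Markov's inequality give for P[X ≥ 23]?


μ = E[X] = 11, a = 23.
Markov: P[X ≥ 23] ≤ μ/a = (11)/23 = 11/23.
Numerically: ≈ 0.4783.
(Since a = 23 > μ = 11.0000, the bound 11/23 is < 1 and informative.)

P[X ≥ 23] ≤ 11/23 ≈ 0.4783.


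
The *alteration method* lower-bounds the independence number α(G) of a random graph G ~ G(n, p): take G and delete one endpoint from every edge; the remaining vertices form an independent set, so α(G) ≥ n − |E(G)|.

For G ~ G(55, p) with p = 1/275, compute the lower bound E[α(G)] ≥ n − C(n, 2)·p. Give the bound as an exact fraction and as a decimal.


E[|E(G)|] = C(55, 2)·p = 1485 · (1/275) = 27/5.
E[α(G)] ≥ n − E[|E(G)|] = 55 − 27/5 = 248/5.
Numerically: ≈ 49.60000.
(This is only a lower bound; the true E[α(G)] may be larger.)

E[α(G)] ≥ 248/5 ≈ 49.60000.


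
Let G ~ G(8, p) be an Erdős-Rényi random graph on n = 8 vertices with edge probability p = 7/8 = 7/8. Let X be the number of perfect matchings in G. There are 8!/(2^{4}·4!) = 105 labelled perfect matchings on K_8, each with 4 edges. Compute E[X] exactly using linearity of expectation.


K_8 has 8!/(2^{4}·4!) = 105 labelled perfect matchings.
For each such perfect matching H, let X_H = 1 if all 4 edges of H are present in G. Then P[X_H = 1] = p^{4} = (7/8)^{4} = 2401/4096.
Summing the indicators: E[X] = Σ_H E[X_H] = 105 · p^{4} = 105 · 2401/4096 = 252105/4096.
Numerically: E[X] ≈ 61.5491.

E[X] = 105 · (7/8)^{4} = 252105/4096 ≈ 61.5491.


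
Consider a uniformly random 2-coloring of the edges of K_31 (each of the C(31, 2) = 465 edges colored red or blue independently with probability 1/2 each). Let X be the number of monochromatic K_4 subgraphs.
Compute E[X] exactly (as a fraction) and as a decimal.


Let X = Σ_S X_S over the C(31, 4) = 31465 subsets S of size 4, where X_S = 1 if the K_4 on S is monochromatic.
For a fixed S, the K_4 on S has C(4, 2) = 6 edges. P[all 6 edges red] = (1/2)^6, and likewise for blue, so P[monochromatic] = 2·(1/2)^6 = 2^{1 − 6} = 1/32.
By linearity: E[X] = C(31, 4) · 2^{1 − 6} = 31465 · 1/32 = 31465/32.
Numerically: E[X] ≈ 983.28125.

E[X] = C(31,4)·2^(1−C(4,2)) = 31465/32 ≈ 983.28125.


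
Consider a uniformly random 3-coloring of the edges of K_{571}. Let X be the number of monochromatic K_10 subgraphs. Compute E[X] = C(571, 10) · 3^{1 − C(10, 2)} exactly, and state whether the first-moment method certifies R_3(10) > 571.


E[X] = C(571, 10) · 3^{1 − 45} = 937951290893172842001 · 3^{−44} = 937951290893172842001/984770902183611232881.
As a reduced fraction: E[X] = 104216810099241426889/109418989131512359209 ≈ 0.9525.
Is E[X] < 1? YES.
Since E[X] < 1, there exists a 3-coloring of K_{571} with no monochromatic K_10; hence R_3(10) > 571.

E[X] = 104216810099241426889/109418989131512359209 ≈ 0.9525; E[X] < 1, so R_3(10) > 571.


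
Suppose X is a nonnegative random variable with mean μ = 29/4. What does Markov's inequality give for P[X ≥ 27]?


μ = E[X] = 29/4, a = 27.
Markov: P[X ≥ 27] ≤ μ/a = (29/4)/27 = 29/108.
Numerically: ≈ 0.269.
(Since a = 27 > μ = 7.250, the bound 29/108 is < 1 and informative.)

P[X ≥ 27] ≤ 29/108 ≈ 0.269.


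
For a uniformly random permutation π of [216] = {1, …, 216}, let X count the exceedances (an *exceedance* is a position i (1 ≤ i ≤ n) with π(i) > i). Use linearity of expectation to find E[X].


Write X = Σ_{i=1}^{216} X_i, where X_i = 1_{π(i) > i}.
For each fixed i, π(i) is uniform over {1, …, 216} (marginal of a uniform permutation), so P[π(i) > i] = (n − i)/n. Summing: Σ_{i=1}^{216} (n − i)/n = (0 + 1 + … + 215)/216 = 216(216 − 1)/(2·216) = (216 − 1)/2.
Hence E[X] = Σ_{i=1}^{216} (216 − i)/216 = 215/2 ≈ 107.500.

E[X] = 215/2 = 107.500.


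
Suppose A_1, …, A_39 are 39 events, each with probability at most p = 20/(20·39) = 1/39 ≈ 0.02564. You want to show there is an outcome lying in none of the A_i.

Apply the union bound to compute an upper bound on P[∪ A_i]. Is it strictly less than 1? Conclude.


Union bound: P[∪_{i=1}^{39} A_i] ≤ Σ_i P[A_i] ≤ 39·p = 39·(1/39) = 1.
Numerically: 1 ≈ 1.00000.
Is 1 < 1? NO.
Since the bound 1 is ≥ 1, the union bound is uninformative here; it does NOT by itself certify existence.

39·p = 1 ≈ 1.00000; existence NOT certified by the union bound.
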